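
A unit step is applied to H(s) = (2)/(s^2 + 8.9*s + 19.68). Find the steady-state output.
FVT: lim_{t→∞} y(t) = lim_{s→0} s*Y(s) where Y(s) = H(s)/s.
= lim_{s→0} H(s) = H(0) = num(0)/den(0) = 2/19.68 = 0.1016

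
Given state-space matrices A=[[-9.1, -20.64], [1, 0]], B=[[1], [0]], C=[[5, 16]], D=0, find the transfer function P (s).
P(s) = C(sI - A)⁻¹B + D.
Characteristic polynomial det(sI - A) = s^2 + 9.1*s + 20.64.
Numerator from C·adj(sI-A)·B + D·det(sI-A) = 5*s + 16.
P(s) = (5*s + 16)/(s^2 + 9.1*s + 20.64)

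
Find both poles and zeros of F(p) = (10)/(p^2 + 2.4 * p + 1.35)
Set denominator = 0: p^2 + 2.4*p + 1.35 = (p + 0.9)(p + 1.5) = 0 → Poles: -0.9, -1.5
Numerator is a nonzero constant (10) → Zeros: none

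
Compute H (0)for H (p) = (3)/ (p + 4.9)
DC gain = H(0) = num(0)/den(0) = 3/4.9 = 0.6122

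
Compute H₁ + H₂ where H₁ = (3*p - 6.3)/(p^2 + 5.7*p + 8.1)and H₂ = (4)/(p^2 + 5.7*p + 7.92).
Parallel: H = H₁ + H₂ = (n₁·d₂ + n₂·d₁)/(d₁·d₂).
n₁·d₂ = 3*p^3 + 10.8*p^2 - 12.15*p - 49.896. n₂·d₁ = 4*p^2 + 22.8*p + 32.4. Sum = 3*p^3 + 14.8*p^2 + 10.65*p - 17.496. d₁·d₂ = p^4 + 11.4*p^3 + 48.51*p^2 + 91.314*p + 64.152.
H(p) = (3*p^3 + 14.8*p^2 + 10.65*p - 17.496)/(p^4 + 11.4*p^3 + 48.51*p^2 + 91.314*p + 64.152)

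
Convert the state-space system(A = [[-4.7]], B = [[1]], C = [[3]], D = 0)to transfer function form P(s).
P(s) = C(sI - A)⁻¹B + D.
Characteristic polynomial det(sI - A) = s + 4.7.
Numerator from C·adj(sI-A)·B + D·det(sI-A) = 3.
P(s) = (3)/(s + 4.7)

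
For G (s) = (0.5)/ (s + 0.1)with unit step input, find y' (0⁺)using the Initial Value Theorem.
IVT: y'(0⁺) = lim_{s→∞} s²·Y(s) = lim_{s→∞} s·G(s).
deg(num) = 0, deg(den) = 1, relative degree = 1, so s·G(s) → (leading num)/(leading den) = 0.5/1 = 0.5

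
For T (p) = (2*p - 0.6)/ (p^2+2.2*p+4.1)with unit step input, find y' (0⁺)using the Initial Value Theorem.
IVT: y'(0⁺) = lim_{p→∞} p²·Y(p) = lim_{p→∞} p·T(p).
deg(num) = 1, deg(den) = 2, relative degree = 1, so p·T(p) → (leading num)/(leading den) = 2/1 = 2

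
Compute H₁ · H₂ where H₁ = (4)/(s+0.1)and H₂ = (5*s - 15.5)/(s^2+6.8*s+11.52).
Series: H = H₁ · H₂ = (n₁·n₂)/(d₁·d₂).
Num: n₁·n₂ = 20*s - 62. Den: d₁·d₂ = s^3 + 6.9*s^2 + 12.2*s + 1.152.
H(s) = (20*s - 62)/(s^3 + 6.9*s^2 + 12.2*s + 1.152)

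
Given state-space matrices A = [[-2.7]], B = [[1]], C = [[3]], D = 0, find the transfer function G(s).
G(s) = C(sI - A)⁻¹B + D.
Characteristic polynomial det(sI - A) = s + 2.7.
Numerator from C·adj(sI-A)·B + D·det(sI-A) = 3.
G(s) = (3)/(s + 2.7)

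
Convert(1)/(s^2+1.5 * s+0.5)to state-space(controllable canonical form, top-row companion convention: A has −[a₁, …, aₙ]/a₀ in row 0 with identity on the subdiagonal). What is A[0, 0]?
Reachable canonical form for den = s^2 + 1.5*s + 0.5: top row of A = -[a₁,a₂,...,aₙ]/a₀, ones on the subdiagonal, zeros elsewhere.
A = [[-1.5, -0.5], [1, 0]].
A[0,0] = -1.5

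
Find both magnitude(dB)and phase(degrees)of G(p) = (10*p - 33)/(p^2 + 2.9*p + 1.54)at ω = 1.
Substitute p = j*1: G(j1) = 1.28482 + 11.6186j.
|G| = 20*log₁₀(sqrt(Re²+Im²)) = 21.36 dB.
∠G = atan2(Im, Re) = 83.69°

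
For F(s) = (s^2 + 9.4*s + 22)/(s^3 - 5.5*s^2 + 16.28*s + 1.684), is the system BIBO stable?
Denominator: s^3 - 5.5*s^2 + 16.28*s + 1.684 = (s + 0.1)(s^2 - 5.6*s + 16.84). Poles: -0.1, 2.8 + 3j, 2.8 - 3j. All Re(p)<0: No (unstable)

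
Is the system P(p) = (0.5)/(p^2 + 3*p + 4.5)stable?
Denominator: p^2 + 3*p + 4.5. Poles: -1.5 + 1.5j, -1.5 - 1.5j. All Re(p)<0: Yes (stable)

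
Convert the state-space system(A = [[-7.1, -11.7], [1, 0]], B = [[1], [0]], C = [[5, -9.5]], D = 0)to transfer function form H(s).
H(s) = C(sI - A)⁻¹B + D.
Characteristic polynomial det(sI - A) = s^2 + 7.1*s + 11.7.
Numerator from C·adj(sI-A)·B + D·det(sI-A) = 5*s - 9.5.
H(s) = (5*s - 9.5)/(s^2 + 7.1*s + 11.7)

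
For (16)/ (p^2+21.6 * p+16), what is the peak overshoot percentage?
Standard form: ωn²/(p²+2ζωn·p+ωn²) → ωn = 4, ζ = 2.7.
ζ ≥ 1, so the response is non-oscillatory: peak overshoot = 0%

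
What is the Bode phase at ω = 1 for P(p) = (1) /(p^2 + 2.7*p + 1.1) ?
Substitute p = j*1: P(j1) = 0.0136986 - 0.369863j.
∠P(j1) = atan2(Im, Re) = atan2(-0.369863, 0.0136986) = -87.88°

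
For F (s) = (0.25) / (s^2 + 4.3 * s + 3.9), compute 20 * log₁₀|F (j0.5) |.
Substitute s = j*0.5: F(j0.5) = 0.0508498 - 0.0299526j.
|F(j0.5)| = sqrt(Re² + Im²) = 0.05902.
20*log₁₀(0.05902) = -24.58 dB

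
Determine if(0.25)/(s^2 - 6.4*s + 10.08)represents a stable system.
Denominator: s^2 - 6.4*s + 10.08 = (s - 3.6)(s - 2.8). Poles: 2.8, 3.6. All Re(p)<0: No (unstable)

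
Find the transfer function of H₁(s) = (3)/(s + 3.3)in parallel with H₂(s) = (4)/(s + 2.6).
Parallel: H = H₁ + H₂ = (n₁·d₂ + n₂·d₁)/(d₁·d₂).
n₁·d₂ = 3*s + 7.8. n₂·d₁ = 4*s + 13.2. Sum = 7*s + 21. d₁·d₂ = s^2 + 5.9*s + 8.58.
H(s) = (7*s + 21)/(s^2 + 5.9*s + 8.58)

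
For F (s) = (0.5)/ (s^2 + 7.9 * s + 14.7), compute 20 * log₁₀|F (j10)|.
Substitute s = j*10: F(j10) = -0.00315526 - 0.00292223j.
|F(j10)| = sqrt(Re² + Im²) = 0.004301.
20*log₁₀(0.004301) = -47.33 dB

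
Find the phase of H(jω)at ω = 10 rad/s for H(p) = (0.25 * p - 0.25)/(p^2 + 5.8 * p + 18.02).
Substitute p = j*10: H(j10) = 0.0164105 - 0.018885j.
∠H(j10) = atan2(Im, Re) = atan2(-0.018885, 0.0164105) = -49.01°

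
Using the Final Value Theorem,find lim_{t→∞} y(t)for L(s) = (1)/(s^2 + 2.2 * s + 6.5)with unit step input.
FVT: lim_{t→∞} y(t) = lim_{s→0} s*Y(s) where Y(s) = L(s)/s.
= lim_{s→0} L(s) = L(0) = num(0)/den(0) = 1/6.5 = 0.1538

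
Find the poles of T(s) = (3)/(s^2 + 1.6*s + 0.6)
Set denominator = 0: s^2 + 1.6*s + 0.6 = (s + 1)(s + 0.6) = 0 → Poles: -0.6, -1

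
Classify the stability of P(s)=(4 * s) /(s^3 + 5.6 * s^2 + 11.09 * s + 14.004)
Denominator: s^3 + 5.6*s^2 + 11.09*s + 14.004 = (s + 3.6)(s^2 + 2*s + 3.89). Poles: -1 + 1.7j, -1 - 1.7j, -3.6. Stable (all poles in LHP)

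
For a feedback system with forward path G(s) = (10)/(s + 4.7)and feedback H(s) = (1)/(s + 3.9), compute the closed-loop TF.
Closed-loop T = G/(1+GH).
Numerator: G_num * H_den = 10*s + 39.
Denominator: G_den * H_den + G_num * H_num = (s^2 + 8.6*s + 18.33) + (10) = s^2 + 8.6*s + 28.33.
T(s) = (10*s + 39)/(s^2 + 8.6*s + 28.33)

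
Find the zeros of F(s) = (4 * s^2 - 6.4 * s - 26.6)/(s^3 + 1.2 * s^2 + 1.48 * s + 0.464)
Set numerator = 0: 4*s^2 - 6.4*s - 26.6 = 4*(s - 3.5)(s + 1.9) = 0 → Zeros: -1.9, 3.5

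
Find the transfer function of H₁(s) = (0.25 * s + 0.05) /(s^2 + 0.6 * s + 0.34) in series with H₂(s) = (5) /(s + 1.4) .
Series: H = H₁ · H₂ = (n₁·n₂)/(d₁·d₂).
Num: n₁·n₂ = 1.25*s + 0.25. Den: d₁·d₂ = s^3 + 2*s^2 + 1.18*s + 0.476.
H(s) = (1.25*s + 0.25)/(s^3 + 2*s^2 + 1.18*s + 0.476)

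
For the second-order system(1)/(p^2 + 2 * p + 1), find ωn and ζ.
Standard form: ωn²/(p²+2ζωn·p+ωn²).
const=1=ωn² → ωn=1, p coeff=2=2ζωn → ζ=1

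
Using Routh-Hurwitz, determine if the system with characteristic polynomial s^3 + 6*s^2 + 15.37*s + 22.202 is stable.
Routh array:
s^3: [1, 15.37]; s^2: [6, 22.202]; s^1: [11.6697]; s^0: [22.202]
First column: [1, 6, 11.6697, 22.202]. Sign changes = 0.
Yes, stable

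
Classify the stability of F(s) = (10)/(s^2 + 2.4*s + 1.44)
Denominator: s^2 + 2.4*s + 1.44 = (s + 1.2)(s + 1.2). Poles: -1.2, -1.2. Stable (all poles in LHP)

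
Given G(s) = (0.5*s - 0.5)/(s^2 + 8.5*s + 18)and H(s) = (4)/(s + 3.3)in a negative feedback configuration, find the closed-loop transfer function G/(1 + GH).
Closed-loop T = G/(1+GH).
Numerator: G_num * H_den = 0.5*s^2 + 1.15*s - 1.65.
Denominator: G_den * H_den + G_num * H_num = (s^3 + 11.8*s^2 + 46.05*s + 59.4) + (2*s - 2) = s^3 + 11.8*s^2 + 48.05*s + 57.4.
T(s) = (0.5*s^2 + 1.15*s - 1.65)/(s^3 + 11.8*s^2 + 48.05*s + 57.4)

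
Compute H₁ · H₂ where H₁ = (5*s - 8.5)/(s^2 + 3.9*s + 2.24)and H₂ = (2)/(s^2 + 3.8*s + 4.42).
Series: H = H₁ · H₂ = (n₁·n₂)/(d₁·d₂).
Num: n₁·n₂ = 10*s - 17. Den: d₁·d₂ = s^4 + 7.7*s^3 + 21.48*s^2 + 25.75*s + 9.9008.
H(s) = (10*s - 17)/(s^4 + 7.7*s^3 + 21.48*s^2 + 25.75*s + 9.9008)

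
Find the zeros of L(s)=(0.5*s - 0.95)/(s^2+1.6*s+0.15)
Set numerator = 0: 0.5*s - 0.95 = 0 → Zeros: 1.9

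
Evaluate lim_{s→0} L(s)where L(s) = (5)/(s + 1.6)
DC gain = L(0) = num(0)/den(0) = 5/1.6 = 3.125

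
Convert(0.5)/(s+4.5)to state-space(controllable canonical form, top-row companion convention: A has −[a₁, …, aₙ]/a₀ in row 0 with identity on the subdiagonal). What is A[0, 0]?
Reachable canonical form for den = s + 4.5: top row of A = -[a₁,a₂,...,aₙ]/a₀, ones on the subdiagonal, zeros elsewhere.
A = [[-4.5]].
A[0,0] = -4.5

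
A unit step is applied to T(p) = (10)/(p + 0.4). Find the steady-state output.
FVT: lim_{t→∞} y(t) = lim_{p→0} p*Y(p) where Y(p) = T(p)/p.
= lim_{p→0} T(p) = T(0) = num(0)/den(0) = 10/0.4 = 25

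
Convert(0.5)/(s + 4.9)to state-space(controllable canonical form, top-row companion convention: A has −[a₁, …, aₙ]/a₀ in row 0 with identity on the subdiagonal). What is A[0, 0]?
Reachable canonical form for den = s + 4.9: top row of A = -[a₁,a₂,...,aₙ]/a₀, ones on the subdiagonal, zeros elsewhere.
A = [[-4.9]].
A[0,0] = -4.9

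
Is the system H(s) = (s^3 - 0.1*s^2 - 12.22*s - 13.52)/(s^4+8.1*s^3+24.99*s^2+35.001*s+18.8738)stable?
Denominator: s^4 + 8.1*s^3 + 24.99*s^2 + 35.001*s + 18.8738 = (s + 2.2)(s + 2.3)(s^2 + 3.6*s + 3.73). Poles: -1.8 + 0.7j, -1.8 - 0.7j, -2.2, -2.3. All Re(p)<0: Yes (stable)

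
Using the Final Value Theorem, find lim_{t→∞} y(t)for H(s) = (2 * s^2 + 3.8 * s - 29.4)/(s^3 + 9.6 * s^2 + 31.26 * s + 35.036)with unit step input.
FVT: lim_{t→∞} y(t) = lim_{s→0} s*Y(s) where Y(s) = H(s)/s.
= lim_{s→0} H(s) = H(0) = num(0)/den(0) = -29.4/35.036 = -0.8391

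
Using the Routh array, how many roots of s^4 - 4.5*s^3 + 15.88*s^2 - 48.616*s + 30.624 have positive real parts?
Routh array:
s^4: [1, 15.88, 30.624]; s^3: [-4.5, -48.616]; s^2: [5.07644, 30.624]; s^1: [-21.4694]; s^0: [30.624]
First column: [1, -4.5, 5.07644, -21.4694, 30.624]. Sign changes = RHP roots = 4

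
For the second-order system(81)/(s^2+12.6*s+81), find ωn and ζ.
Standard form: ωn²/(s²+2ζωn·s+ωn²).
const=81=ωn² → ωn=9, s coeff=12.6=2ζωn → ζ=0.7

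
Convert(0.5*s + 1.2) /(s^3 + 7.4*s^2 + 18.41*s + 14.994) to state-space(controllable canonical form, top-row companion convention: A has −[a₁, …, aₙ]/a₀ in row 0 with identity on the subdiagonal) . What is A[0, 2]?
Reachable canonical form for den = s^3 + 7.4*s^2 + 18.41*s + 14.994: top row of A = -[a₁,a₂,...,aₙ]/a₀, ones on the subdiagonal, zeros elsewhere.
A = [[-7.4, -18.41, -14.994], [1, 0, 0], [0, 1, 0]].
A[0,2] = -14.994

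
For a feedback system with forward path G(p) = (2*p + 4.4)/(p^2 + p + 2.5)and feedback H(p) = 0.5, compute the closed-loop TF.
Closed-loop T = G/(1+GH).
Numerator: G_num * H_den = 2*p + 4.4.
Denominator: G_den * H_den + G_num * H_num = (p^2 + p + 2.5) + (p + 2.2) = p^2 + 2*p + 4.7.
T(p) = (2*p + 4.4)/(p^2 + 2*p + 4.7)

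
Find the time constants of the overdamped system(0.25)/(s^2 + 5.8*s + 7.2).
Overdamped: real poles at -4, -1.8. τ = -1/pole → τ₁ = 0.25, τ₂ = 0.5556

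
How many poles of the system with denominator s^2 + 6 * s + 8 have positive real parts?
s^2 + 6*s + 8 = (s + 4)(s + 2). Poles: -2, -4. RHP poles (Re>0): 0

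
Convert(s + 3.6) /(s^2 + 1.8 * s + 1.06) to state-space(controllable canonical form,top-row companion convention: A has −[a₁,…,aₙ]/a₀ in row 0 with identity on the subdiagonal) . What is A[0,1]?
Reachable canonical form for den = s^2 + 1.8*s + 1.06: top row of A = -[a₁,a₂,...,aₙ]/a₀, ones on the subdiagonal, zeros elsewhere.
A = [[-1.8, -1.06], [1, 0]].
A[0,1] = -1.06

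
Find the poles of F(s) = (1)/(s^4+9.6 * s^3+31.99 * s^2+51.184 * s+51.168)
Set denominator = 0: s^4 + 9.6*s^3 + 31.99*s^2 + 51.184*s + 51.168 = (s + 4.1)(s + 3.9)(s^2 + 1.6*s + 3.2) = 0 → Poles: -0.8 + 1.6j, -0.8 - 1.6j, -3.9, -4.1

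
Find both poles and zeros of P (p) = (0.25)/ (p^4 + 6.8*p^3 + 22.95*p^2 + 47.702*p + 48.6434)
Set denominator = 0: p^4 + 6.8*p^3 + 22.95*p^2 + 47.702*p + 48.6434 = (p^2 + 1.8*p + 7.06)(p^2 + 5*p + 6.89) = 0 → Poles: -0.9 + 2.5j, -0.9 - 2.5j, -2.5 + 0.8j, -2.5 - 0.8j
Numerator is a nonzero constant (0.25) → Zeros: none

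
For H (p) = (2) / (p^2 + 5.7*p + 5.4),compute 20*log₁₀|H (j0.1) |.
Substitute p = j*0.1: H(j0.1) = 0.366954 - 0.0388059j.
|H(j0.1)| = sqrt(Re² + Im²) = 0.369.
20*log₁₀(0.369) = -8.66 dB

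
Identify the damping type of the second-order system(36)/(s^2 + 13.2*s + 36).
Standard form: ωn²/(s²+2ζωn·s+ωn²) gives ωn=6, ζ=1.1.
Overdamped (ζ = 1.1 > 1)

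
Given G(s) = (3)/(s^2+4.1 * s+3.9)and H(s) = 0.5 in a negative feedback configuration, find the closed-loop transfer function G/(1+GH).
Closed-loop T = G/(1+GH).
Numerator: G_num * H_den = 3.
Denominator: G_den * H_den + G_num * H_num = (s^2 + 4.1*s + 3.9) + (1.5) = s^2 + 4.1*s + 5.4.
T(s) = (3)/(s^2 + 4.1*s + 5.4)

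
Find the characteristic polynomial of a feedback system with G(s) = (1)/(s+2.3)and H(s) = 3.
Characteristic poly = G_den * H_den + G_num * H_num = (s + 2.3) + (3) = s + 5.3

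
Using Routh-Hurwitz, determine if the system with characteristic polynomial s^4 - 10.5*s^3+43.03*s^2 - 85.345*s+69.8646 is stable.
Routh array:
s^4: [1, 43.03, 69.8646]; s^3: [-10.5, -85.345]; s^2: [34.9019, 69.8646]; s^1: [-64.3267]; s^0: [69.8646]
First column: [1, -10.5, 34.9019, -64.3267, 69.8646]. Sign changes = 4.
No, unstable (4 RHP root(s))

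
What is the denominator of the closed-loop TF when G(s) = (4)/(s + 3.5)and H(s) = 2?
Characteristic poly = G_den * H_den + G_num * H_num = (s + 3.5) + (8) = s + 11.5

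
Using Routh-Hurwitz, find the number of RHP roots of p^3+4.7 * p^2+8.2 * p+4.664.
Routh array:
p^3: [1, 8.2]; p^2: [4.7, 4.664]; p^1: [7.20766]; p^0: [4.664]
First column: [1, 4.7, 7.20766, 4.664]. Sign changes = RHP roots = 0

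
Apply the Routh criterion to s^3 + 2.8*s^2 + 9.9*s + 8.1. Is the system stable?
Routh array:
s^3: [1, 9.9]; s^2: [2.8, 8.1]; s^1: [7.00714]; s^0: [8.1]
First column: [1, 2.8, 7.00714, 8.1]. Sign changes = 0.
Yes, stable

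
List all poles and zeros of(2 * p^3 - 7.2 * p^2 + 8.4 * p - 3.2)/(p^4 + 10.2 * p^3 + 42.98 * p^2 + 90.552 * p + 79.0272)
Set denominator = 0: p^4 + 10.2*p^3 + 42.98*p^2 + 90.552*p + 79.0272 = (p + 2.8)(p + 3.2)(p^2 + 4.2*p + 8.82) = 0 → Poles: -2.1 + 2.1j, -2.1 - 2.1j, -2.8, -3.2
Set numerator = 0: 2*p^3 - 7.2*p^2 + 8.4*p - 3.2 = 2*(p - 1)(p - 1)(p - 1.6) = 0 → Zeros: 1, 1, 1.6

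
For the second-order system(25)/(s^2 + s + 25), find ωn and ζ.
Standard form: ωn²/(s²+2ζωn·s+ωn²).
const=25=ωn² → ωn=5, s coeff=1=2ζωn → ζ=0.1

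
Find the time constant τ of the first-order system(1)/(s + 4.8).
First-order system: τ = -1/pole. Pole = -4.8. τ = -1/(-4.8) = 0.2083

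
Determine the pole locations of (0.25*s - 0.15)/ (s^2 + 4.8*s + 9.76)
Set denominator = 0: s^2 + 4.8*s + 9.76 = 0 → Poles: -2.4 + 2j, -2.4 - 2j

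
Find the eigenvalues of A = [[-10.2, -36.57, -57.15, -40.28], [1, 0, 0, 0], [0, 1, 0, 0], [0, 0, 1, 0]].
Eigenvalues solve det(λI - A) = 0.
Characteristic polynomial: λ^4 + 10.2*λ^3 + 36.57*λ^2 + 57.15*λ + 40.28 = 0.
Factor: (λ + 4)(λ + 3.8)(λ^2 + 2.4*λ + 2.65) = 0.
Roots: -1.2 + 1.1j, -1.2 - 1.1j, -3.8, -4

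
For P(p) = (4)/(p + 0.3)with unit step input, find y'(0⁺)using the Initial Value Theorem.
IVT: y'(0⁺) = lim_{p→∞} p²·Y(p) = lim_{p→∞} p·P(p).
deg(num) = 0, deg(den) = 1, relative degree = 1, so p·P(p) → (leading num)/(leading den) = 4/1 = 4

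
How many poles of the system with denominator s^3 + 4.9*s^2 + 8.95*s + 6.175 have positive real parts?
s^3 + 4.9*s^2 + 8.95*s + 6.175 = (s + 1.9)(s^2 + 3*s + 3.25). Poles: -1.5 + 1j, -1.5 - 1j, -1.9. RHP poles (Re>0): 0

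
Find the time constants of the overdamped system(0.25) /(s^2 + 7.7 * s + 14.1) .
Overdamped: real poles at -4.7, -3. τ = -1/pole → τ₁ = 0.2128, τ₂ = 0.3333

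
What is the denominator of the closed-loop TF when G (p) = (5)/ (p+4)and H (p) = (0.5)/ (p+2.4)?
Characteristic poly = G_den * H_den + G_num * H_num = (p^2 + 6.4*p + 9.6) + (2.5) = p^2 + 6.4*p + 12.1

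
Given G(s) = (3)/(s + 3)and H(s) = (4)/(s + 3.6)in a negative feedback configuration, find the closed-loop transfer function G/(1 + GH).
Closed-loop T = G/(1+GH).
Numerator: G_num * H_den = 3*s + 10.8.
Denominator: G_den * H_den + G_num * H_num = (s^2 + 6.6*s + 10.8) + (12) = s^2 + 6.6*s + 22.8.
T(s) = (3*s + 10.8)/(s^2 + 6.6*s + 22.8)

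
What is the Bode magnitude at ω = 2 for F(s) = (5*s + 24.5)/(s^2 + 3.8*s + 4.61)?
Substitute s = j*2: F(j2) = 1.56445 - 3.09812j.
|F(j2)| = sqrt(Re² + Im²) = 3.471.
20*log₁₀(3.471) = 10.81 dB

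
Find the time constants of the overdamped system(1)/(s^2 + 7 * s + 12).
Overdamped: real poles at -3, -4. τ = -1/pole → τ₁ = 0.3333, τ₂ = 0.25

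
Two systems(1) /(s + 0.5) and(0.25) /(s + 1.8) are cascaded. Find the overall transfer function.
Series: H = H₁ · H₂ = (n₁·n₂)/(d₁·d₂).
Num: n₁·n₂ = 0.25. Den: d₁·d₂ = s^2 + 2.3*s + 0.9.
H(s) = (0.25)/(s^2 + 2.3*s + 0.9)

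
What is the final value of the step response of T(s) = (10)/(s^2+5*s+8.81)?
FVT: lim_{t→∞} y(t) = lim_{s→0} s*Y(s) where Y(s) = T(s)/s.
= lim_{s→0} T(s) = T(0) = num(0)/den(0) = 10/8.81 = 1.135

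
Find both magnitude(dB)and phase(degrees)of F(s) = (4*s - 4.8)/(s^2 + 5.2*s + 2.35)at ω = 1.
Substitute s = j*1: F(j1) = 0.496146 + 1.05188j.
|F| = 20*log₁₀(sqrt(Re²+Im²)) = 1.31 dB.
∠F = atan2(Im, Re) = 64.75°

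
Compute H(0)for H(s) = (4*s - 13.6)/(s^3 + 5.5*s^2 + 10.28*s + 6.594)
DC gain = H(0) = num(0)/den(0) = -13.6/6.594 = -2.062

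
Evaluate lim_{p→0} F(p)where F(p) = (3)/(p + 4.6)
DC gain = F(0) = num(0)/den(0) = 3/4.6 = 0.6522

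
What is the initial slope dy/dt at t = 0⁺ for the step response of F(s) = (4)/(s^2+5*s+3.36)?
IVT: y'(0⁺) = lim_{s→∞} s²·Y(s) = lim_{s→∞} s·F(s).
deg(num) = 0, deg(den) = 2, relative degree = 2 ≥ 2, so s·F(s) → 0. Initial slope = 0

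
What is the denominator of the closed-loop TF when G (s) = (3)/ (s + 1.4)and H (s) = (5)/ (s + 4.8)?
Characteristic poly = G_den * H_den + G_num * H_num = (s^2 + 6.2*s + 6.72) + (15) = s^2 + 6.2*s + 21.72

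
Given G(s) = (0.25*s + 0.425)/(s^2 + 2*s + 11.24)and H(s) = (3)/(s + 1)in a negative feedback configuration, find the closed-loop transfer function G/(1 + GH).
Closed-loop T = G/(1+GH).
Numerator: G_num * H_den = 0.25*s^2 + 0.675*s + 0.425.
Denominator: G_den * H_den + G_num * H_num = (s^3 + 3*s^2 + 13.24*s + 11.24) + (0.75*s + 1.275) = s^3 + 3*s^2 + 13.99*s + 12.515.
T(s) = (0.25*s^2 + 0.675*s + 0.425)/(s^3 + 3*s^2 + 13.99*s + 12.515)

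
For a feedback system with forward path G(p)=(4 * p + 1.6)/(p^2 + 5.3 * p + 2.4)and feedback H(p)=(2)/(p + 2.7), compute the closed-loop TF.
Closed-loop T = G/(1+GH).
Numerator: G_num * H_den = 4*p^2 + 12.4*p + 4.32.
Denominator: G_den * H_den + G_num * H_num = (p^3 + 8*p^2 + 16.71*p + 6.48) + (8*p + 3.2) = p^3 + 8*p^2 + 24.71*p + 9.68.
T(p) = (4*p^2 + 12.4*p + 4.32)/(p^3 + 8*p^2 + 24.71*p + 9.68)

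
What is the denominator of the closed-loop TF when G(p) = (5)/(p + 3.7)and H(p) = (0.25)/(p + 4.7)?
Characteristic poly = G_den * H_den + G_num * H_num = (p^2 + 8.4*p + 17.39) + (1.25) = p^2 + 8.4*p + 18.64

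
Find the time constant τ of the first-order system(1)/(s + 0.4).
First-order system: τ = -1/pole. Pole = -0.4. τ = -1/(-0.4) = 2.5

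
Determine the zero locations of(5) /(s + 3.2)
Numerator is a nonzero constant (5) → Zeros: none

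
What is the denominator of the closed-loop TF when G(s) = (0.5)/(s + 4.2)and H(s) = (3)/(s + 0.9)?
Characteristic poly = G_den * H_den + G_num * H_num = (s^2 + 5.1*s + 3.78) + (1.5) = s^2 + 5.1*s + 5.28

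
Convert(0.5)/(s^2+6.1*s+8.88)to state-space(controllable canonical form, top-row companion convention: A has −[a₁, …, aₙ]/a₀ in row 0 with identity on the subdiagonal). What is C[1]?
Reachable canonical form: C = numerator coefficients (right-aligned, zero-padded to length n).
num = 0.5, C = [[0, 0.5]].
C[1] = 0.5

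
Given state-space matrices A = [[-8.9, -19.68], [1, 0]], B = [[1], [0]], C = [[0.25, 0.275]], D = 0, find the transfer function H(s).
H(s) = C(sI - A)⁻¹B + D.
Characteristic polynomial det(sI - A) = s^2 + 8.9*s + 19.68.
Numerator from C·adj(sI-A)·B + D·det(sI-A) = 0.25*s + 0.275.
H(s) = (0.25*s + 0.275)/(s^2 + 8.9*s + 19.68)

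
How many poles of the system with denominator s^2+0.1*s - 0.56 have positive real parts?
s^2 + 0.1*s - 0.56 = (s - 0.7)(s + 0.8). Poles: -0.8, 0.7. RHP poles (Re>0): 1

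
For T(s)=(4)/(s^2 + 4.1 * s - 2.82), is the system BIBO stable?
Denominator: s^2 + 4.1*s - 2.82 = (s - 0.6)(s + 4.7). Poles: -4.7, 0.6. All Re(p)<0: No (unstable)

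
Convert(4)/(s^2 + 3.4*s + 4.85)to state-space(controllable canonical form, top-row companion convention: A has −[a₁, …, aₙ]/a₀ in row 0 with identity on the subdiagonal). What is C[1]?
Reachable canonical form: C = numerator coefficients (right-aligned, zero-padded to length n).
num = 4, C = [[0, 4]].
C[1] = 4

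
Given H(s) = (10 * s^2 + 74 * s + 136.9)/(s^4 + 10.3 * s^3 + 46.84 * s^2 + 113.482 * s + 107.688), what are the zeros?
Set numerator = 0: 10*s^2 + 74*s + 136.9 = 10*(s + 3.7)(s + 3.7) = 0 → Zeros: -3.7, -3.7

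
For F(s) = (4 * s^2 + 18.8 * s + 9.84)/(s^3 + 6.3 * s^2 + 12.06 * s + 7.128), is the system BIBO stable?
Denominator: s^3 + 6.3*s^2 + 12.06*s + 7.128 = (s + 1.8)(s + 3.3)(s + 1.2). Poles: -1.2, -1.8, -3.3. All Re(p)<0: Yes (stable)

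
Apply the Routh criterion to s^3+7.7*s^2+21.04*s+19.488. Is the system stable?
Routh array:
s^3: [1, 21.04]; s^2: [7.7, 19.488]; s^1: [18.5091]; s^0: [19.488]
First column: [1, 7.7, 18.5091, 19.488]. Sign changes = 0.
Yes, stable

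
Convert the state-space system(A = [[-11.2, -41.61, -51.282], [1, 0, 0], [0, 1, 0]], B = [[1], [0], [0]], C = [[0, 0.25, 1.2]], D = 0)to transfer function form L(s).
L(s) = C(sI - A)⁻¹B + D.
Characteristic polynomial det(sI - A) = s^3 + 11.2*s^2 + 41.61*s + 51.282.
Numerator from C·adj(sI-A)·B + D·det(sI-A) = 0.25*s + 1.2.
L(s) = (0.25*s + 1.2)/(s^3 + 11.2*s^2 + 41.61*s + 51.282)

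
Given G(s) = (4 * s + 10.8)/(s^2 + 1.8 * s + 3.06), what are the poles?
Set denominator = 0: s^2 + 1.8*s + 3.06 = 0 → Poles: -0.9 + 1.5j, -0.9 - 1.5j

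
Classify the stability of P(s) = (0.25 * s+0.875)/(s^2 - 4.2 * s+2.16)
Denominator: s^2 - 4.2*s + 2.16 = (s - 0.6)(s - 3.6). Poles: 0.6, 3.6. Unstable (2 pole(s) in RHP)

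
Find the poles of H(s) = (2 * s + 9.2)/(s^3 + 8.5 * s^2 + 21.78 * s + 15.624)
Set denominator = 0: s^3 + 8.5*s^2 + 21.78*s + 15.624 = (s + 3.1)(s + 4.2)(s + 1.2) = 0 → Poles: -1.2, -3.1, -4.2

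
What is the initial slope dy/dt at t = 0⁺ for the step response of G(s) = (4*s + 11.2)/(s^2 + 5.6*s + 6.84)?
IVT: y'(0⁺) = lim_{s→∞} s²·Y(s) = lim_{s→∞} s·G(s).
deg(num) = 1, deg(den) = 2, relative degree = 1, so s·G(s) → (leading num)/(leading den) = 4/1 = 4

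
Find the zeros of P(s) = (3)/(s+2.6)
Numerator is a nonzero constant (3) → Zeros: none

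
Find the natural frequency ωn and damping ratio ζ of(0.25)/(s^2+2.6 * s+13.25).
Underdamped: complex pole -1.3 + 3.4j. ωn = |pole| = 3.64, ζ = -Re(pole)/ωn = 0.3571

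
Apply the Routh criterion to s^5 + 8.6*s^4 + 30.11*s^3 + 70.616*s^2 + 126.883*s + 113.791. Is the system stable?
Routh array:
s^5: [1, 30.11, 126.883]; s^4: [8.6, 70.616, 113.791]; s^3: [21.8988, 113.651]; s^2: [25.9834, 113.791]; s^1: [17.7482]; s^0: [113.791]
First column: [1, 8.6, 21.8988, 25.9834, 17.7482, 113.791]. Sign changes = 0.
Yes, stable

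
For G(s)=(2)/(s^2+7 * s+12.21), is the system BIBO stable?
Denominator: s^2 + 7*s + 12.21 = (s + 3.3)(s + 3.7). Poles: -3.3, -3.7. All Re(p)<0: Yes (stable)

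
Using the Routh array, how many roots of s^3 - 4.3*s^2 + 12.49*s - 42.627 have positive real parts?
Routh array:
s^3: [1, 12.49]; s^2: [-4.3, -42.627]; s^1: [2.57674]; s^0: [-42.627]
First column: [1, -4.3, 2.57674, -42.627]. Sign changes = RHP roots = 3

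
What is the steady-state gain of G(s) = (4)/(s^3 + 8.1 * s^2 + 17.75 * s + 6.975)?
DC gain = G(0) = num(0)/den(0) = 4/6.975 = 0.5735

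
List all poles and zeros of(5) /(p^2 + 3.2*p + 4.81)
Set denominator = 0: p^2 + 3.2*p + 4.81 = 0 → Poles: -1.6 + 1.5j, -1.6 - 1.5j
Numerator is a nonzero constant (5) → Zeros: none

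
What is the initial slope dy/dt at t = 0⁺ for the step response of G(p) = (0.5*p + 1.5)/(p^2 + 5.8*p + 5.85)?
IVT: y'(0⁺) = lim_{p→∞} p²·Y(p) = lim_{p→∞} p·G(p).
deg(num) = 1, deg(den) = 2, relative degree = 1, so p·G(p) → (leading num)/(leading den) = 0.5/1 = 0.5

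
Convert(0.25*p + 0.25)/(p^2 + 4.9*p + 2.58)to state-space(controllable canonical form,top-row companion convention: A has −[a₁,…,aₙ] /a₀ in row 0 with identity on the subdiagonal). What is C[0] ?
Reachable canonical form: C = numerator coefficients (right-aligned, zero-padded to length n).
num = 0.25*p + 0.25, C = [[0.25, 0.25]].
C[0] = 0.25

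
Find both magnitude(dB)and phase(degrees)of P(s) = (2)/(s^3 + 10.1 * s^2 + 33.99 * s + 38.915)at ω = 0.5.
Substitute s = j*0.5: P(j0.5) = 0.0452379 - 0.0209718j.
|P| = 20*log₁₀(sqrt(Re²+Im²)) = -26.04 dB.
∠P = atan2(Im, Re) = -24.87°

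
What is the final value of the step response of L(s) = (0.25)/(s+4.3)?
FVT: lim_{t→∞} y(t) = lim_{s→0} s*Y(s) where Y(s) = L(s)/s.
= lim_{s→0} L(s) = L(0) = num(0)/den(0) = 0.25/4.3 = 0.05814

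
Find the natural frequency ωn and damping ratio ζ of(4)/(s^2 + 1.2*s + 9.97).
Underdamped: complex pole -0.6 + 3.1j. ωn = |pole| = 3.158, ζ = -Re(pole)/ωn = 0.19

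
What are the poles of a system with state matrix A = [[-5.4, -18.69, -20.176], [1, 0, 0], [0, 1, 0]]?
Eigenvalues solve det(λI - A) = 0.
Characteristic polynomial: λ^3 + 5.4*λ^2 + 18.69*λ + 20.176 = 0.
Factor: (λ + 1.6)(λ^2 + 3.8*λ + 12.61) = 0.
Roots: -1.6, -1.9 + 3j, -1.9 - 3j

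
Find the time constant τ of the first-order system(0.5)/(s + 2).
First-order system: τ = -1/pole. Pole = -2. τ = -1/(-2) = 0.5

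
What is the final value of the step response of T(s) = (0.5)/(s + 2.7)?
FVT: lim_{t→∞} y(t) = lim_{s→0} s*Y(s) where Y(s) = T(s)/s.
= lim_{s→0} T(s) = T(0) = num(0)/den(0) = 0.5/2.7 = 0.1852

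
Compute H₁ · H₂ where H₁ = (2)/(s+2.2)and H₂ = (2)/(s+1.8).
Series: H = H₁ · H₂ = (n₁·n₂)/(d₁·d₂).
Num: n₁·n₂ = 4. Den: d₁·d₂ = s^2 + 4*s + 3.96.
H(s) = (4)/(s^2 + 4*s + 3.96)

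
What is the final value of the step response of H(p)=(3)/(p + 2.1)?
FVT: lim_{t→∞} y(t) = lim_{p→0} p*Y(p) where Y(p) = H(p)/p.
= lim_{p→0} H(p) = H(0) = num(0)/den(0) = 3/2.1 = 1.429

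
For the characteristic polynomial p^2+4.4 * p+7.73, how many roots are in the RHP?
Poles: -2.2 + 1.7j, -2.2 - 1.7j. RHP poles (Re>0): 0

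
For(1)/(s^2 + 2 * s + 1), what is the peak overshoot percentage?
Standard form: ωn²/(s²+2ζωn·s+ωn²) → ωn = 1, ζ = 1.
ζ ≥ 1, so the response is non-oscillatory: peak overshoot = 0%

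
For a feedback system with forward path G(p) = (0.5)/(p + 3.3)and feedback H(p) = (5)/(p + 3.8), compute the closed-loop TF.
Closed-loop T = G/(1+GH).
Numerator: G_num * H_den = 0.5*p + 1.9.
Denominator: G_den * H_den + G_num * H_num = (p^2 + 7.1*p + 12.54) + (2.5) = p^2 + 7.1*p + 15.04.
T(p) = (0.5*p + 1.9)/(p^2 + 7.1*p + 15.04)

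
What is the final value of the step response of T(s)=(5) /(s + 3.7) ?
FVT: lim_{t→∞} y(t) = lim_{s→0} s*Y(s) where Y(s) = T(s)/s.
= lim_{s→0} T(s) = T(0) = num(0)/den(0) = 5/3.7 = 1.351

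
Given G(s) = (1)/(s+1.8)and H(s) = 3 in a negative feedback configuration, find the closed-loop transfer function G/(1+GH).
Closed-loop T = G/(1+GH).
Numerator: G_num * H_den = 1.
Denominator: G_den * H_den + G_num * H_num = (s + 1.8) + (3) = s + 4.8.
T(s) = (1)/(s + 4.8)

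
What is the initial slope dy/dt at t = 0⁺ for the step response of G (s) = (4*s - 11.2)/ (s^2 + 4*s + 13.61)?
IVT: y'(0⁺) = lim_{s→∞} s²·Y(s) = lim_{s→∞} s·G(s).
deg(num) = 1, deg(den) = 2, relative degree = 1, so s·G(s) → (leading num)/(leading den) = 4/1 = 4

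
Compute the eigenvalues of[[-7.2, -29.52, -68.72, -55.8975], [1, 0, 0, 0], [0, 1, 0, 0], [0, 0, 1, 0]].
Eigenvalues solve det(λI - A) = 0.
Characteristic polynomial: λ^4 + 7.2*λ^3 + 29.52*λ^2 + 68.72*λ + 55.8975 = 0.
Factor: (λ + 1.5)(λ + 2.9)(λ^2 + 2.8*λ + 12.85) = 0.
Roots: -1.4 + 3.3j, -1.4 - 3.3j, -1.5, -2.9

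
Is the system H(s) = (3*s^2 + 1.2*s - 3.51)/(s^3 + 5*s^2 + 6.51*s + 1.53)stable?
Denominator: s^3 + 5*s^2 + 6.51*s + 1.53 = (s + 3)(s + 0.3)(s + 1.7). Poles: -0.3, -1.7, -3. All Re(p)<0: Yes (stable)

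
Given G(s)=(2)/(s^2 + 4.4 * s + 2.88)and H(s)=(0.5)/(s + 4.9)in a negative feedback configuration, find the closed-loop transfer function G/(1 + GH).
Closed-loop T = G/(1+GH).
Numerator: G_num * H_den = 2*s + 9.8.
Denominator: G_den * H_den + G_num * H_num = (s^3 + 9.3*s^2 + 24.44*s + 14.112) + (1) = s^3 + 9.3*s^2 + 24.44*s + 15.112.
T(s) = (2*s + 9.8)/(s^3 + 9.3*s^2 + 24.44*s + 15.112)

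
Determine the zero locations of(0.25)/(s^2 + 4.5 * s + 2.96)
Numerator is a nonzero constant (0.25) → Zeros: none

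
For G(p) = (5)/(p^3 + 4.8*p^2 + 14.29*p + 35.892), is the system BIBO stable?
Denominator: p^3 + 4.8*p^2 + 14.29*p + 35.892 = (p + 3.6)(p^2 + 1.2*p + 9.97). Poles: -0.6 + 3.1j, -0.6 - 3.1j, -3.6. All Re(p)<0: Yes (stable)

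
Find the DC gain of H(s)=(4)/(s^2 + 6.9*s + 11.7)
DC gain = H(0) = num(0)/den(0) = 4/11.7 = 0.3419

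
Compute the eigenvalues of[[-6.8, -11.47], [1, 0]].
Eigenvalues solve det(λI - A) = 0.
Characteristic polynomial: λ^2 + 6.8*λ + 11.47 = 0.
Factor: (λ + 3.1)(λ + 3.7) = 0.
Roots: -3.1, -3.7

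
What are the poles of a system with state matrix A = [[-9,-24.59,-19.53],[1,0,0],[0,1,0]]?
Eigenvalues solve det(λI - A) = 0.
Characteristic polynomial: λ^3 + 9*λ^2 + 24.59*λ + 19.53 = 0.
Factor: (λ + 4.5)(λ + 3.1)(λ + 1.4) = 0.
Roots: -1.4, -3.1, -4.5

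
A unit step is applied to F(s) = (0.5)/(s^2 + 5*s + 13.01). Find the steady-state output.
FVT: lim_{t→∞} y(t) = lim_{s→0} s*Y(s) where Y(s) = F(s)/s.
= lim_{s→0} F(s) = F(0) = num(0)/den(0) = 0.5/13.01 = 0.03843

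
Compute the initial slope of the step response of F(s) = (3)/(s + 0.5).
IVT: y'(0⁺) = lim_{s→∞} s²·Y(s) = lim_{s→∞} s·F(s).
deg(num) = 0, deg(den) = 1, relative degree = 1, so s·F(s) → (leading num)/(leading den) = 3/1 = 3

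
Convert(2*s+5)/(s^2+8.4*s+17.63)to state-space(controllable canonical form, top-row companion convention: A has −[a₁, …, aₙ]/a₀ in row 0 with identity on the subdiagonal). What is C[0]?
Reachable canonical form: C = numerator coefficients (right-aligned, zero-padded to length n).
num = 2*s + 5, C = [[2, 5]].
C[0] = 2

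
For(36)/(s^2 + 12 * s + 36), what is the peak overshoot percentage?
Standard form: ωn²/(s²+2ζωn·s+ωn²) → ωn = 6, ζ = 1.
ζ ≥ 1, so the response is non-oscillatory: peak overshoot = 0%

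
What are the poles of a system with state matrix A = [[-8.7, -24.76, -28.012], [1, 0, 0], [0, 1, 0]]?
Eigenvalues solve det(λI - A) = 0.
Characteristic polynomial: λ^3 + 8.7*λ^2 + 24.76*λ + 28.012 = 0.
Factor: (λ + 4.7)(λ^2 + 4*λ + 5.96) = 0.
Roots: -2 + 1.4j, -2 - 1.4j, -4.7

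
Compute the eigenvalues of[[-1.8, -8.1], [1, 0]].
Eigenvalues solve det(λI - A) = 0.
Characteristic polynomial: λ^2 + 1.8*λ + 8.1 = 0.
Roots: -0.9 + 2.7j, -0.9 - 2.7j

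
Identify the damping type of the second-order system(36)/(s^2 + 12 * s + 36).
Standard form: ωn²/(s²+2ζωn·s+ωn²) gives ωn=6, ζ=1.
Critically damped (ζ = 1)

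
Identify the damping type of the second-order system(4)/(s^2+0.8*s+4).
Standard form: ωn²/(s²+2ζωn·s+ωn²) gives ωn=2, ζ=0.2.
Underdamped (ζ = 0.2 < 1)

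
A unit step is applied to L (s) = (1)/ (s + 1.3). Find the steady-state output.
FVT: lim_{t→∞} y(t) = lim_{s→0} s*Y(s) where Y(s) = L(s)/s.
= lim_{s→0} L(s) = L(0) = num(0)/den(0) = 1/1.3 = 0.7692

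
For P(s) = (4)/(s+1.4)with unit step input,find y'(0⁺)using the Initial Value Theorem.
IVT: y'(0⁺) = lim_{s→∞} s²·Y(s) = lim_{s→∞} s·P(s).
deg(num) = 0, deg(den) = 1, relative degree = 1, so s·P(s) → (leading num)/(leading den) = 4/1 = 4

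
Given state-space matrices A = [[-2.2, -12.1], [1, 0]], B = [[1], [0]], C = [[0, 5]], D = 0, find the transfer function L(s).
L(s) = C(sI - A)⁻¹B + D.
Characteristic polynomial det(sI - A) = s^2 + 2.2*s + 12.1.
Numerator from C·adj(sI-A)·B + D·det(sI-A) = 5.
L(s) = (5)/(s^2 + 2.2*s + 12.1)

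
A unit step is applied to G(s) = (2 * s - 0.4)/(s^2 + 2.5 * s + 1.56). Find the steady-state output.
FVT: lim_{t→∞} y(t) = lim_{s→0} s*Y(s) where Y(s) = G(s)/s.
= lim_{s→0} G(s) = G(0) = num(0)/den(0) = -0.4/1.56 = -0.2564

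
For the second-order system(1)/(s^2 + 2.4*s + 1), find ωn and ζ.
Standard form: ωn²/(s²+2ζωn·s+ωn²).
const=1=ωn² → ωn=1, s coeff=2.4=2ζωn → ζ=1.2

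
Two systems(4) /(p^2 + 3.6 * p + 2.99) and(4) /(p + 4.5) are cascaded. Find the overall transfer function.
Series: H = H₁ · H₂ = (n₁·n₂)/(d₁·d₂).
Num: n₁·n₂ = 16. Den: d₁·d₂ = p^3 + 8.1*p^2 + 19.19*p + 13.455.
H(p) = (16)/(p^3 + 8.1*p^2 + 19.19*p + 13.455)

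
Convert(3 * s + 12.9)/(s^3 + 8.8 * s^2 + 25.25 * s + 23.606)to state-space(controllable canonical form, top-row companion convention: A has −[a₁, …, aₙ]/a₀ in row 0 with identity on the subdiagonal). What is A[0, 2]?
Reachable canonical form for den = s^3 + 8.8*s^2 + 25.25*s + 23.606: top row of A = -[a₁,a₂,...,aₙ]/a₀, ones on the subdiagonal, zeros elsewhere.
A = [[-8.8, -25.25, -23.606], [1, 0, 0], [0, 1, 0]].
A[0,2] = -23.606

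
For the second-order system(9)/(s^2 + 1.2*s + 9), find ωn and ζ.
Standard form: ωn²/(s²+2ζωn·s+ωn²).
const=9=ωn² → ωn=3, s coeff=1.2=2ζωn → ζ=0.2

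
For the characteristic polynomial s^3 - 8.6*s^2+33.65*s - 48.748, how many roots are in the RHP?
s^3 - 8.6*s^2 + 33.65*s - 48.748 = (s - 2.8)(s^2 - 5.8*s + 17.41). Poles: 2.8, 2.9 + 3j, 2.9 - 3j. RHP poles (Re>0): 3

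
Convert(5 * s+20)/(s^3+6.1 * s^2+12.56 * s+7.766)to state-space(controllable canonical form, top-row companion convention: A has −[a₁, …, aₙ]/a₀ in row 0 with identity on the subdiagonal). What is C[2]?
Reachable canonical form: C = numerator coefficients (right-aligned, zero-padded to length n).
num = 5*s + 20, C = [[0, 5, 20]].
C[2] = 20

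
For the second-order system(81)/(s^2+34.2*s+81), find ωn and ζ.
Standard form: ωn²/(s²+2ζωn·s+ωn²).
const=81=ωn² → ωn=9, s coeff=34.2=2ζωn → ζ=1.9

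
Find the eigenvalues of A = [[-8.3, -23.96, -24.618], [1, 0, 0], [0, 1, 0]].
Eigenvalues solve det(λI - A) = 0.
Characteristic polynomial: λ^3 + 8.3*λ^2 + 23.96*λ + 24.618 = 0.
Factor: (λ + 3.3)(λ^2 + 5*λ + 7.46) = 0.
Roots: -2.5 + 1.1j, -2.5 - 1.1j, -3.3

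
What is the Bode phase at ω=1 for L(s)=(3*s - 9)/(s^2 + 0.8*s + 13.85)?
Substitute s = j*1: L(j1) = -0.683206 + 0.275997j.
∠L(j1) = atan2(Im, Re) = atan2(0.275997, -0.683206) = 158.00°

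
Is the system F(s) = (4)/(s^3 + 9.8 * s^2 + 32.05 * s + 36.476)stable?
Denominator: s^3 + 9.8*s^2 + 32.05*s + 36.476 = (s + 4.4)(s^2 + 5.4*s + 8.29). Poles: -2.7 + 1j, -2.7 - 1j, -4.4. All Re(p)<0: Yes (stable)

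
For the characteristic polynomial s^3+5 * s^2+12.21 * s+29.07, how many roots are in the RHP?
s^3 + 5*s^2 + 12.21*s + 29.07 = (s + 3.8)(s^2 + 1.2*s + 7.65). Poles: -0.6 + 2.7j, -0.6 - 2.7j, -3.8. RHP poles (Re>0): 0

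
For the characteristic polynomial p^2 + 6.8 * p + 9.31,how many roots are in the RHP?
p^2 + 6.8*p + 9.31 = (p + 4.9)(p + 1.9). Poles: -1.9, -4.9. RHP poles (Re>0): 0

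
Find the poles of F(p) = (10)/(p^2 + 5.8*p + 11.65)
Set denominator = 0: p^2 + 5.8*p + 11.65 = 0 → Poles: -2.9 + 1.8j, -2.9 - 1.8j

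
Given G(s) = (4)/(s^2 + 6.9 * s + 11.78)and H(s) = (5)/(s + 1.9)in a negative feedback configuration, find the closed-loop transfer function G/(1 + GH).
Closed-loop T = G/(1+GH).
Numerator: G_num * H_den = 4*s + 7.6.
Denominator: G_den * H_den + G_num * H_num = (s^3 + 8.8*s^2 + 24.89*s + 22.382) + (20) = s^3 + 8.8*s^2 + 24.89*s + 42.382.
T(s) = (4*s + 7.6)/(s^3 + 8.8*s^2 + 24.89*s + 42.382)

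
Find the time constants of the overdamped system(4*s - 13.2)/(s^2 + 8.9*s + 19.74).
Overdamped: real poles at -4.7, -4.2. τ = -1/pole → τ₁ = 0.2128, τ₂ = 0.2381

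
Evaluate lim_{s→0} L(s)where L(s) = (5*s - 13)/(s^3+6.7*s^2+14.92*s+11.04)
DC gain = L(0) = num(0)/den(0) = -13/11.04 = -1.178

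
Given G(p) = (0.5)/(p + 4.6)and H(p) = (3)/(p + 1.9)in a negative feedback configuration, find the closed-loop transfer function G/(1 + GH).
Closed-loop T = G/(1+GH).
Numerator: G_num * H_den = 0.5*p + 0.95.
Denominator: G_den * H_den + G_num * H_num = (p^2 + 6.5*p + 8.74) + (1.5) = p^2 + 6.5*p + 10.24.
T(p) = (0.5*p + 0.95)/(p^2 + 6.5*p + 10.24)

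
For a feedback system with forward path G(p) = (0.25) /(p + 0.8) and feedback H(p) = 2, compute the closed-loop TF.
Closed-loop T = G/(1+GH).
Numerator: G_num * H_den = 0.25.
Denominator: G_den * H_den + G_num * H_num = (p + 0.8) + (0.5) = p + 1.3.
T(p) = (0.25)/(p + 1.3)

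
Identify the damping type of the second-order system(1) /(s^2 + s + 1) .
Standard form: ωn²/(s²+2ζωn·s+ωn²) gives ωn=1, ζ=0.5.
Underdamped (ζ = 0.5 < 1)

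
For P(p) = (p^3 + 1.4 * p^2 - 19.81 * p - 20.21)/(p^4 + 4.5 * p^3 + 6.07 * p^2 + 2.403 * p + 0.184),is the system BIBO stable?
Denominator: p^4 + 4.5*p^3 + 6.07*p^2 + 2.403*p + 0.184 = (p + 0.1)(p + 1.6)(p + 0.5)(p + 2.3). Poles: -0.1, -0.5, -1.6, -2.3. All Re(p)<0: Yes (stable)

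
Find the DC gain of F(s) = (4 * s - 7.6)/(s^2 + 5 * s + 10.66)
DC gain = F(0) = num(0)/den(0) = -7.6/10.66 = -0.7129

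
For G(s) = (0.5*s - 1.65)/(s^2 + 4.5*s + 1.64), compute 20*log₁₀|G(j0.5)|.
Substitute s = j*0.5: G(j0.5) = -0.247477 + 0.580448j.
|G(j0.5)| = sqrt(Re² + Im²) = 0.631.
20*log₁₀(0.631) = -4.00 dB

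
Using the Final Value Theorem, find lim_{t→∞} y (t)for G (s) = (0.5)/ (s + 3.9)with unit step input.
FVT: lim_{t→∞} y(t) = lim_{s→0} s*Y(s) where Y(s) = G(s)/s.
= lim_{s→0} G(s) = G(0) = num(0)/den(0) = 0.5/3.9 = 0.1282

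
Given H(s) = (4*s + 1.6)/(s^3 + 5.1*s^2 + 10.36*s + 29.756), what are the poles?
Set denominator = 0: s^3 + 5.1*s^2 + 10.36*s + 29.756 = (s + 4.3)(s^2 + 0.8*s + 6.92) = 0 → Poles: -0.4 + 2.6j, -0.4 - 2.6j, -4.3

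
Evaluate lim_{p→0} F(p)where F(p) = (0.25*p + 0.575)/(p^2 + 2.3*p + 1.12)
DC gain = F(0) = num(0)/den(0) = 0.575/1.12 = 0.5134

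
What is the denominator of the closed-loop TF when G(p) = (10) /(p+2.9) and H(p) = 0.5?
Characteristic poly = G_den * H_den + G_num * H_num = (p + 2.9) + (5) = p + 7.9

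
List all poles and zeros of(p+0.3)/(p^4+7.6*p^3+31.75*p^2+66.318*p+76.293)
Set denominator = 0: p^4 + 7.6*p^3 + 31.75*p^2 + 66.318*p + 76.293 = (p^2 + 3.4*p + 8.65)(p^2 + 4.2*p + 8.82) = 0 → Poles: -1.7 + 2.4j, -1.7 - 2.4j, -2.1 + 2.1j, -2.1 - 2.1j
Set numerator = 0: p + 0.3 = 0 → Zeros: -0.3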